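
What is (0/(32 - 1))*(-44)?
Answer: 0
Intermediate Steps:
(0/(32 - 1))*(-44) = (0/31)*(-44) = (0*(1/31))*(-44) = 0*(-44) = 0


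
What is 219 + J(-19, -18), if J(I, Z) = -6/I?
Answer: 4167/19 ≈ 219.32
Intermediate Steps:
219 + J(-19, -18) = 219 - 6/(-19) = 219 - 6*(-1/19) = 219 + 6/19 = 4167/19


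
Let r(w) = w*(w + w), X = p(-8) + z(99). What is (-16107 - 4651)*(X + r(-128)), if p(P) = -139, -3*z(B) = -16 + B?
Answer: -2030215432/3 ≈ -6.7674e+8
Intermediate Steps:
z(B) = 16/3 - B/3 (z(B) = -(-16 + B)/3 = 16/3 - B/3)
X = -500/3 (X = -139 + (16/3 - ⅓*99) = -139 + (16/3 - 33) = -139 - 83/3 = -500/3 ≈ -166.67)
r(w) = 2*w² (r(w) = w*(2*w) = 2*w²)
(-16107 - 4651)*(X + r(-128)) = (-16107 - 4651)*(-500/3 + 2*(-128)²) = -20758*(-500/3 + 2*16384) = -20758*(-500/3 + 32768) = -20758*97804/3 = -2030215432/3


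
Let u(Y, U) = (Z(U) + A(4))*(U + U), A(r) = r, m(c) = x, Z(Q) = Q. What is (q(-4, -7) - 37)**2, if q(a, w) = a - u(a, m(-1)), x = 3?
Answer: 6889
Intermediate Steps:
m(c) = 3
u(Y, U) = 2*U*(4 + U) (u(Y, U) = (U + 4)*(U + U) = (4 + U)*(2*U) = 2*U*(4 + U))
q(a, w) = -42 + a (q(a, w) = a - 2*3*(4 + 3) = a - 2*3*7 = a - 1*42 = a - 42 = -42 + a)
(q(-4, -7) - 37)**2 = ((-42 - 4) - 37)**2 = (-46 - 37)**2 = (-83)**2 = 6889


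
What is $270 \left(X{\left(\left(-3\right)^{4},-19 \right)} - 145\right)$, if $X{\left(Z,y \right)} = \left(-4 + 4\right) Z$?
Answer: $-39150$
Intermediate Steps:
$X{\left(Z,y \right)} = 0$ ($X{\left(Z,y \right)} = 0 Z = 0$)
$270 \left(X{\left(\left(-3\right)^{4},-19 \right)} - 145\right) = 270 \left(0 - 145\right) = 270 \left(-145\right) = -39150$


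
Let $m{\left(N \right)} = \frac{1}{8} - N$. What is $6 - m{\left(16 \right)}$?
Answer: $\frac{175}{8} \approx 21.875$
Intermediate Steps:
$m{\left(N \right)} = \frac{1}{8} - N$
$6 - m{\left(16 \right)} = 6 - \left(\frac{1}{8} - 16\right) = 6 - - \frac{127}{8} = 6 + \frac{127}{8} = \frac{175}{8}$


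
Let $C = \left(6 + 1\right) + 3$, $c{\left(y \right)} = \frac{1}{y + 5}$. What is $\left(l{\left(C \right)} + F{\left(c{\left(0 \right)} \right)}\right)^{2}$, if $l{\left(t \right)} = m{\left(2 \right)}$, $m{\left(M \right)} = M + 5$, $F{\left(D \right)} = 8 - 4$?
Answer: $121$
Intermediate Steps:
$c{\left(y \right)} = \frac{1}{5 + y}$
$F{\left(D \right)} = 4$ ($F{\left(D \right)} = 8 - 4 = 4$)
$C = 10$ ($C = 7 + 3 = 10$)
$m{\left(M \right)} = 5 + M$
$l{\left(t \right)} = 7$ ($l{\left(t \right)} = 5 + 2 = 7$)
$\left(l{\left(C \right)} + F{\left(c{\left(0 \right)} \right)}\right)^{2} = \left(7 + 4\right)^{2} = 11^{2} = 121$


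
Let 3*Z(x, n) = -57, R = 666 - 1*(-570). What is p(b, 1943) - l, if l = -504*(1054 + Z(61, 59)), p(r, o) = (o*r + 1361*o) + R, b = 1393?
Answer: 5873898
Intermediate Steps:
R = 1236 (R = 666 + 570 = 1236)
p(r, o) = 1236 + 1361*o + o*r (p(r, o) = (o*r + 1361*o) + 1236 = (1361*o + o*r) + 1236 = 1236 + 1361*o + o*r)
Z(x, n) = -19 (Z(x, n) = (⅓)*(-57) = -19)
l = -521640 (l = -504*(1054 - 19) = -504*1035 = -521640)
p(b, 1943) - l = (1236 + 1361*1943 + 1943*1393) - 1*(-521640) = (1236 + 2644423 + 2706599) + 521640 = 5352258 + 521640 = 5873898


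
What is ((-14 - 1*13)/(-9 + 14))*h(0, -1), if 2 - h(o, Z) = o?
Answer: -54/5 ≈ -10.800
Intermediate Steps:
h(o, Z) = 2 - o
((-14 - 1*13)/(-9 + 14))*h(0, -1) = ((-14 - 1*13)/(-9 + 14))*(2 - 1*0) = ((-14 - 13)/5)*(2 + 0) = -27*⅕*2 = -27/5*2 = -54/5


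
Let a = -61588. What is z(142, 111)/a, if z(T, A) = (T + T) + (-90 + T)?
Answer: -84/15397 ≈ -0.0054556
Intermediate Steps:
z(T, A) = -90 + 3*T (z(T, A) = 2*T + (-90 + T) = -90 + 3*T)
z(142, 111)/a = (-90 + 3*142)/(-61588) = (-90 + 426)*(-1/61588) = 336*(-1/61588) = -84/15397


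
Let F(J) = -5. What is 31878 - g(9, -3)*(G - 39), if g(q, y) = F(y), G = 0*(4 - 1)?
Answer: 31683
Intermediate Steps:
G = 0 (G = 0*3 = 0)
g(q, y) = -5
31878 - g(9, -3)*(G - 39) = 31878 - (-5)*(0 - 39) = 31878 - (-5)*(-39) = 31878 - 1*195 = 31878 - 195 = 31683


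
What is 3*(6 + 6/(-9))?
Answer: 16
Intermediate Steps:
3*(6 + 6/(-9)) = 3*(6 + 6*(-⅑)) = 3*(6 - ⅔) = 3*(16/3) = 16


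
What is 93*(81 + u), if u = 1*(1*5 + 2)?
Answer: 8184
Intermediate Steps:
u = 7 (u = 1*(5 + 2) = 1*7 = 7)
93*(81 + u) = 93*(81 + 7) = 93*88 = 8184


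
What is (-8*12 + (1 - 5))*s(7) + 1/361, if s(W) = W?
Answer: -252699/361 ≈ -700.00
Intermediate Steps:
(-8*12 + (1 - 5))*s(7) + 1/361 = (-8*12 + (1 - 5))*7 + 1/361 = (-96 - 4)*7 + 1/361 = -100*7 + 1/361 = -700 + 1/361 = -252699/361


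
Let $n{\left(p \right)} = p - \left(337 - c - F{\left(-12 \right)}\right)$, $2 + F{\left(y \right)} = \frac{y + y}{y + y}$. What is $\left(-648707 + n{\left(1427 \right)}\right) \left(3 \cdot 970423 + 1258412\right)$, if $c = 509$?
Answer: $-2698238102229$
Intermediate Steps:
$F{\left(y \right)} = -1$ ($F{\left(y \right)} = -2 + \frac{y + y}{y + y} = -2 + \frac{2 y}{2 y} = -2 + 2 y \frac{1}{2 y} = -2 + 1 = -1$)
$n{\left(p \right)} = 171 + p$ ($n{\left(p \right)} = p + \left(\left(-1 + 509\right) - 337\right) = p + \left(508 - 337\right) = p + 171 = 171 + p$)
$\left(-648707 + n{\left(1427 \right)}\right) \left(3 \cdot 970423 + 1258412\right) = \left(-648707 + \left(171 + 1427\right)\right) \left(3 \cdot 970423 + 1258412\right) = \left(-648707 + 1598\right) \left(2911269 + 1258412\right) = \left(-647109\right) 4169681 = -2698238102229$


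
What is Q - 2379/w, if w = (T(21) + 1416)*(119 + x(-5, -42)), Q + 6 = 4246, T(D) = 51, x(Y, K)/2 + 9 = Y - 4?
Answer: 172088087/40587 ≈ 4240.0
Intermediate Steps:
x(Y, K) = -26 + 2*Y (x(Y, K) = -18 + 2*(Y - 4) = -18 + 2*(-4 + Y) = -18 + (-8 + 2*Y) = -26 + 2*Y)
Q = 4240 (Q = -6 + 4246 = 4240)
w = 121761 (w = (51 + 1416)*(119 + (-26 + 2*(-5))) = 1467*(119 + (-26 - 10)) = 1467*(119 - 36) = 1467*83 = 121761)
Q - 2379/w = 4240 - 2379/121761 = 4240 - 1*793/40587 = 4240 - 793/40587 = 172088087/40587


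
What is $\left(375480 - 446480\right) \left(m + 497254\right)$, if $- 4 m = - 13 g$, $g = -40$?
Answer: $-35295804000$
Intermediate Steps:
$m = -130$ ($m = - \frac{\left(-13\right) \left(-40\right)}{4} = \left(- \frac{1}{4}\right) 520 = -130$)
$\left(375480 - 446480\right) \left(m + 497254\right) = \left(375480 - 446480\right) \left(-130 + 497254\right) = \left(-71000\right) 497124 = -35295804000$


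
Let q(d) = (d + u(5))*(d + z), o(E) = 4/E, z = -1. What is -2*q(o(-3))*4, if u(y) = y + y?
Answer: 1456/9 ≈ 161.78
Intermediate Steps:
u(y) = 2*y
q(d) = (-1 + d)*(10 + d) (q(d) = (d + 2*5)*(d - 1) = (d + 10)*(-1 + d) = (10 + d)*(-1 + d) = (-1 + d)*(10 + d))
-2*q(o(-3))*4 = -2*(-10 + (4/(-3))² + 9*(4/(-3)))*4 = -2*(-10 + (4*(-⅓))² + 9*(4*(-⅓)))*4 = -2*(-10 + (-4/3)² + 9*(-4/3))*4 = -2*(-10 + 16/9 - 12)*4 = -2*(-182/9)*4 = (364/9)*4 = 1456/9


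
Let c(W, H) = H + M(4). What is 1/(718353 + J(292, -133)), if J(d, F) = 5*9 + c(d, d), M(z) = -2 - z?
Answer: 1/718684 ≈ 1.3914e-6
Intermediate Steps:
c(W, H) = -6 + H (c(W, H) = H + (-2 - 1*4) = H + (-2 - 4) = H - 6 = -6 + H)
J(d, F) = 39 + d (J(d, F) = 5*9 + (-6 + d) = 45 + (-6 + d) = 39 + d)
1/(718353 + J(292, -133)) = 1/(718353 + (39 + 292)) = 1/(718353 + 331) = 1/718684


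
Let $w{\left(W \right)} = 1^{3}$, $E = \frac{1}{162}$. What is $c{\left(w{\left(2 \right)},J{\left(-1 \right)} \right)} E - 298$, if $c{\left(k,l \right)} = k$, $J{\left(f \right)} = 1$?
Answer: $- \frac{48275}{162} \approx -297.99$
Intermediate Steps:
$E = \frac{1}{162} \approx 0.0061728$
$w{\left(W \right)} = 1$
$c{\left(w{\left(2 \right)},J{\left(-1 \right)} \right)} E - 298 = 1 \cdot \frac{1}{162} - 298 = \frac{1}{162} - 298 = - \frac{48275}{162}$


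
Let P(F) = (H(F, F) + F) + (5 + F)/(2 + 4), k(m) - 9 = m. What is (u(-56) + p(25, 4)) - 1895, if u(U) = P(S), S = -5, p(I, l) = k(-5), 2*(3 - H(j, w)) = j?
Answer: -3781/2 ≈ -1890.5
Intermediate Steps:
k(m) = 9 + m
H(j, w) = 3 - j/2
p(I, l) = 4 (p(I, l) = 9 - 5 = 4)
P(F) = 23/6 + 2*F/3 (P(F) = ((3 - F/2) + F) + (5 + F)/(2 + 4) = (3 + F/2) + (5 + F)/6 = (3 + F/2) + (5 + F)*(1/6) = (3 + F/2) + (5/6 + F/6) = 23/6 + 2*F/3)
u(U) = 1/2 (u(U) = 23/6 + (2/3)*(-5) = 23/6 - 10/3 = 1/2)
(u(-56) + p(25, 4)) - 1895 = (1/2 + 4) - 1895 = 9/2 - 1895 = -3781/2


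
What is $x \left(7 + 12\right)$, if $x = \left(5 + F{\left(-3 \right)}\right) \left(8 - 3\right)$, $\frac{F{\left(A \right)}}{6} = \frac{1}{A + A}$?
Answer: $380$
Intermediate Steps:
$F{\left(A \right)} = \frac{3}{A}$ ($F{\left(A \right)} = \frac{6}{A + A} = \frac{6}{2 A} = 6 \frac{1}{2 A} = \frac{3}{A}$)
$x = 20$ ($x = \left(5 + \frac{3}{-3}\right) \left(8 - 3\right) = \left(5 + 3 \left(- \frac{1}{3}\right)\right) 5 = \left(5 - 1\right) 5 = 4 \cdot 5 = 20$)
$x \left(7 + 12\right) = 20 \left(7 + 12\right) = 20 \cdot 19 = 380$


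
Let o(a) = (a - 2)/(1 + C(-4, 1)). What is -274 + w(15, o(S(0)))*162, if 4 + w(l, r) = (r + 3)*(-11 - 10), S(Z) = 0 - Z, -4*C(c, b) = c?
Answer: -7726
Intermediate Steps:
C(c, b) = -c/4
S(Z) = -Z
o(a) = -1 + a/2 (o(a) = (a - 2)/(1 - ¼*(-4)) = (-2 + a)/(1 + 1) = (-2 + a)/2 = (-2 + a)*(½) = -1 + a/2)
w(l, r) = -67 - 21*r (w(l, r) = -4 + (r + 3)*(-11 - 10) = -4 + (3 + r)*(-21) = -4 + (-63 - 21*r) = -67 - 21*r)
-274 + w(15, o(S(0)))*162 = -274 + (-67 - 21*(-1 + (-1*0)/2))*162 = -274 + (-67 - 21*(-1 + (½)*0))*162 = -274 + (-67 - 21*(-1 + 0))*162 = -274 + (-67 - 21*(-1))*162 = -274 + (-67 + 21)*162 = -274 - 46*162 = -274 - 7452 = -7726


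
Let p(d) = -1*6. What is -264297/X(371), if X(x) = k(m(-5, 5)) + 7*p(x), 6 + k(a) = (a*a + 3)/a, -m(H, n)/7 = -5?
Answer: 9250395/452 ≈ 20465.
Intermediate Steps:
m(H, n) = 35 (m(H, n) = -7*(-5) = 35)
k(a) = -6 + (3 + a²)/a (k(a) = -6 + (a*a + 3)/a = -6 + (a² + 3)/a = -6 + (3 + a²)/a)
p(d) = -6
X(x) = -452/35 (X(x) = (-6 + 35 + 3/35) + 7*(-6) = (-6 + 35 + 3*(1/35)) - 42 = (-6 + 35 + 3/35) - 42 = 1018/35 - 42 = -452/35)
-264297/X(371) = -264297/(-452/35) = -264297*(-35/452) = 9250395/452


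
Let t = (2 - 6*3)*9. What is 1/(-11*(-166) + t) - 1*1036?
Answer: -1742551/1682 ≈ -1036.0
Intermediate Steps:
t = -144 (t = (2 - 18)*9 = -16*9 = -144)
1/(-11*(-166) + t) - 1*1036 = 1/(-11*(-166) - 144) - 1*1036 = 1/(1826 - 144) - 1036 = 1/1682 - 1036 = -1742551/1682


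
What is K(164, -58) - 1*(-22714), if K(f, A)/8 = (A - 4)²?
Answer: 53466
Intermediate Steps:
K(f, A) = 8*(-4 + A)² (K(f, A) = 8*(A - 4)² = 8*(-4 + A)²)
K(164, -58) - 1*(-22714) = 8*(-4 - 58)² - 1*(-22714) = 8*(-62)² + 22714 = 8*3844 + 22714 = 30752 + 22714 = 53466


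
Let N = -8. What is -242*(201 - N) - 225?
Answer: -50803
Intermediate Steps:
-242*(201 - N) - 225 = -242*(201 - 1*(-8)) - 225 = -242*(201 + 8) - 225 = -242*209 - 225 = -50578 - 225 = -50803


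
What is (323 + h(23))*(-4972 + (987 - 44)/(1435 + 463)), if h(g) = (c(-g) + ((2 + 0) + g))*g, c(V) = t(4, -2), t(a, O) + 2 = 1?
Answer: -8256423875/1898 ≈ -4.3501e+6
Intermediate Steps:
t(a, O) = -1 (t(a, O) = -2 + 1 = -1)
c(V) = -1
h(g) = g*(1 + g) (h(g) = (-1 + ((2 + 0) + g))*g = (-1 + (2 + g))*g = (1 + g)*g = g*(1 + g))
(323 + h(23))*(-4972 + (987 - 44)/(1435 + 463)) = (323 + 23*(1 + 23))*(-4972 + (987 - 44)/(1435 + 463)) = (323 + 23*24)*(-4972 + 943/1898) = (323 + 552)*(-4972 + 943*(1/1898)) = 875*(-4972 + 943/1898) = 875*(-9435913/1898) = -8256423875/1898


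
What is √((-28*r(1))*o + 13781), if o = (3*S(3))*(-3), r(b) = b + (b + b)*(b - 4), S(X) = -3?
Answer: √17561 ≈ 132.52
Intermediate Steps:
r(b) = b + 2*b*(-4 + b) (r(b) = b + (2*b)*(-4 + b) = b + 2*b*(-4 + b))
o = 27 (o = (3*(-3))*(-3) = -9*(-3) = 27)
√((-28*r(1))*o + 13781) = √(-28*(-7 + 2*1)*27 + 13781) = √(-28*(-7 + 2)*27 + 13781) = √(-28*(-5)*27 + 13781) = √(140*27 + 13781) = √(3780 + 13781) = √17561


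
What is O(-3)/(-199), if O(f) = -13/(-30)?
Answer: -13/5970 ≈ -0.0021776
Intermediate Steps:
O(f) = 13/30 (O(f) = -13*(-1/30) = 13/30)
O(-3)/(-199) = (13/30)/(-199) = (13/30)*(-1/199) = -13/5970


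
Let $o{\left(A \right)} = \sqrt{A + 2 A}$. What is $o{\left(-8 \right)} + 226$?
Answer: $226 + 2 i \sqrt{6} \approx 226.0 + 4.899 i$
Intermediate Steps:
$o{\left(A \right)} = \sqrt{3} \sqrt{A}$ ($o{\left(A \right)} = \sqrt{3 A} = \sqrt{3} \sqrt{A}$)
$o{\left(-8 \right)} + 226 = \sqrt{3} \sqrt{-8} + 226 = \sqrt{3} \cdot 2 i \sqrt{2} + 226 = 2 i \sqrt{6} + 226 = 226 + 2 i \sqrt{6}$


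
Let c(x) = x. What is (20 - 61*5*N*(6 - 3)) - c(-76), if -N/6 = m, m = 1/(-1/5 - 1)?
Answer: -4479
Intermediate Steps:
m = -⅚ (m = 1/(-1*⅕ - 1) = 1/(-⅕ - 1) = 1/(-6/5) = -⅚ ≈ -0.83333)
N = 5 (N = -6*(-⅚) = 5)
(20 - 61*5*N*(6 - 3)) - c(-76) = (20 - 61*5*5*(6 - 3)) - 1*(-76) = (20 - 1525*3) + 76 = (20 - 61*75) + 76 = (20 - 4575) + 76 = -4555 + 76 = -4479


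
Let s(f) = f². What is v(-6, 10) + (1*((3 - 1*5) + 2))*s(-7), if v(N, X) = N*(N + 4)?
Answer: 12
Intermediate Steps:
v(N, X) = N*(4 + N)
v(-6, 10) + (1*((3 - 1*5) + 2))*s(-7) = -6*(4 - 6) + (1*((3 - 1*5) + 2))*(-7)² = -6*(-2) + (1*((3 - 5) + 2))*49 = 12 + (1*(-2 + 2))*49 = 12 + (1*0)*49 = 12 + 0*49 = 12 + 0 = 12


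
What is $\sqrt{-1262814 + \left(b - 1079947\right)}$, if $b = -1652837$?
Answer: $i \sqrt{3995598} \approx 1998.9 i$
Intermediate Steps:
$\sqrt{-1262814 + \left(b - 1079947\right)} = \sqrt{-1262814 - 2732784} = \sqrt{-3995598} = i \sqrt{3995598}$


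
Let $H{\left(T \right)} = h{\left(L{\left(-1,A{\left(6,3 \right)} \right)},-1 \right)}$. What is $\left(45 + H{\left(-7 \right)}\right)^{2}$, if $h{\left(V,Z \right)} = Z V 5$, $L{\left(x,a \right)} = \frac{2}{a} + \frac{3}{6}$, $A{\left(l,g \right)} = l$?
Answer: $\frac{60025}{36} \approx 1667.4$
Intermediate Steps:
$L{\left(x,a \right)} = \frac{1}{2} + \frac{2}{a}$ ($L{\left(x,a \right)} = \frac{2}{a} + 3 \cdot \frac{1}{6} = \frac{2}{a} + \frac{1}{2} = \frac{1}{2} + \frac{2}{a}$)
$h{\left(V,Z \right)} = 5 V Z$ ($h{\left(V,Z \right)} = V Z 5 = 5 V Z$)
$H{\left(T \right)} = - \frac{25}{6}$ ($H{\left(T \right)} = 5 \frac{4 + 6}{2 \cdot 6} \left(-1\right) = 5 \cdot \frac{1}{2} \cdot \frac{1}{6} \cdot 10 \left(-1\right) = 5 \cdot \frac{5}{6} \left(-1\right) = - \frac{25}{6}$)
$\left(45 + H{\left(-7 \right)}\right)^{2} = \left(45 - \frac{25}{6}\right)^{2} = \left(\frac{245}{6}\right)^{2} = \frac{60025}{36}$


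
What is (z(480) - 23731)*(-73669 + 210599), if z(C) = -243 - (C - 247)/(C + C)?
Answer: -315148133189/96 ≈ -3.2828e+9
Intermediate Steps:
z(C) = -243 - (-247 + C)/(2*C)
(z(480) - 23731)*(-73669 + 210599) = ((1/2)*(247 - 487*480)/480 - 23731)*(-73669 + 210599) = ((1/2)*(1/480)*(247 - 233760) - 23731)*136930 = ((1/2)*(1/480)*(-233513) - 23731)*136930 = (-233513/960 - 23731)*136930 = -23015273/960*136930 = -315148133189/96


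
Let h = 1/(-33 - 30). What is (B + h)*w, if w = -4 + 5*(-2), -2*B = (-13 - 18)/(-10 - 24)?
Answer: 2021/306 ≈ 6.6046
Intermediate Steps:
B = -31/68 (B = -(-13 - 18)/(2*(-10 - 24)) = -(-31)/(2*(-34)) = -(-31)*(-1)/(2*34) = -½*31/34 = -31/68 ≈ -0.45588)
h = -1/63 (h = 1/(-63) = -1/63 ≈ -0.015873)
w = -14 (w = -4 - 10 = -14)
(B + h)*w = (-31/68 - 1/63)*(-14) = -2021/4284*(-14) = 2021/306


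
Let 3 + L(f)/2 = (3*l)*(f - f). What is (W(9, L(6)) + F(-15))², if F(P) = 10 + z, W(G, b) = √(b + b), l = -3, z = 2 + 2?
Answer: 184 + 56*I*√3 ≈ 184.0 + 96.995*I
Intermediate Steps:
z = 4
L(f) = -6 (L(f) = -6 + 2*((3*(-3))*(f - f)) = -6 + 2*(-9*0) = -6 + 2*0 = -6 + 0 = -6)
W(G, b) = √2*√b (W(G, b) = √(2*b) = √2*√b)
F(P) = 14 (F(P) = 10 + 4 = 14)
(W(9, L(6)) + F(-15))² = (√2*√(-6) + 14)² = (√2*(I*√6) + 14)² = (2*I*√3 + 14)² = (14 + 2*I*√3)²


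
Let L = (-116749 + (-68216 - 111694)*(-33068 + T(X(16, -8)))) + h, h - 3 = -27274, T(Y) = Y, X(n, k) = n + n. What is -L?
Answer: -5943362740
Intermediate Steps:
X(n, k) = 2*n
h = -27271 (h = 3 - 27274 = -27271)
L = 5943362740 (L = (-116749 + (-68216 - 111694)*(-33068 + 2*16)) - 27271 = (-116749 - 179910*(-33068 + 32)) - 27271 = (-116749 - 179910*(-33036)) - 27271 = (-116749 + 5943506760) - 27271 = 5943390011 - 27271 = 5943362740)
-L = -1*5943362740 = -5943362740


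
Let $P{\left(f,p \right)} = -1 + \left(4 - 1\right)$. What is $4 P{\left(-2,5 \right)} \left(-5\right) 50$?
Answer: $-2000$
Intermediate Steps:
$P{\left(f,p \right)} = 2$ ($P{\left(f,p \right)} = -1 + 3 = 2$)
$4 P{\left(-2,5 \right)} \left(-5\right) 50 = 4 \cdot 2 \left(-5\right) 50 = 8 \left(-5\right) 50 = \left(-40\right) 50 = -2000$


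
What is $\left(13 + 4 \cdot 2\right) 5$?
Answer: $105$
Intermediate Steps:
$\left(13 + 4 \cdot 2\right) 5 = \left(13 + 8\right) 5 = 21 \cdot 5 = 105$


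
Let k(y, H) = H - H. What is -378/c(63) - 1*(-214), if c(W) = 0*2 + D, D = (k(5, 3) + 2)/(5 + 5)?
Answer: -1676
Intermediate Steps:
k(y, H) = 0
D = 1/5 (D = (0 + 2)/(5 + 5) = 2/10 = 2*(1/10) = 1/5 ≈ 0.20000)
c(W) = 1/5 (c(W) = 0*2 + 1/5 = 0 + 1/5 = 1/5)
-378/c(63) - 1*(-214) = -378/1/5 - 1*(-214) = -378*5 + 214 = -1890 + 214 = -1676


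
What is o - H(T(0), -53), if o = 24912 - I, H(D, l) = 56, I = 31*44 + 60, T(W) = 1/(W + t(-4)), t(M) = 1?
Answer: 23432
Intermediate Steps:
T(W) = 1/(1 + W) (T(W) = 1/(W + 1) = 1/(1 + W))
I = 1424 (I = 1364 + 60 = 1424)
o = 23488 (o = 24912 - 1*1424 = 24912 - 1424 = 23488)
o - H(T(0), -53) = 23488 - 1*56 = 23488 - 56 = 23432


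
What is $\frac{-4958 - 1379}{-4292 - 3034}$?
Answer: $\frac{6337}{7326} \approx 0.865$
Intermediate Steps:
$\frac{-4958 - 1379}{-4292 - 3034} = \frac{-4958 - 1379}{-7326} = \left(-4958 - 1379\right) \left(- \frac{1}{7326}\right) = \left(-6337\right) \left(- \frac{1}{7326}\right) = \frac{6337}{7326}$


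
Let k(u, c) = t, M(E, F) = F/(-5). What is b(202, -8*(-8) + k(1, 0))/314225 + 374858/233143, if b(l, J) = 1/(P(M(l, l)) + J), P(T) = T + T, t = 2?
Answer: 1743288141597/1084238515790 ≈ 1.6078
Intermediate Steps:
M(E, F) = -F/5 (M(E, F) = F*(-⅕) = -F/5)
k(u, c) = 2
P(T) = 2*T
b(l, J) = 1/(J - 2*l/5) (b(l, J) = 1/(2*(-l/5) + J) = 1/(-2*l/5 + J) = 1/(J - 2*l/5))
b(202, -8*(-8) + k(1, 0))/314225 + 374858/233143 = (5/(-2*202 + 5*(-8*(-8) + 2)))/314225 + 374858/233143 = (5/(-404 + 5*(64 + 2)))*(1/314225) + 374858*(1/233143) = (5/(-404 + 5*66))*(1/314225) + 374858/233143 = (5/(-404 + 330))*(1/314225) + 374858/233143 = (5/(-74))*(1/314225) + 374858/233143 = (5*(-1/74))*(1/314225) + 374858/233143 = -5/74*1/314225 + 374858/233143 = -1/4650530 + 374858/233143 = 1743288141597/1084238515790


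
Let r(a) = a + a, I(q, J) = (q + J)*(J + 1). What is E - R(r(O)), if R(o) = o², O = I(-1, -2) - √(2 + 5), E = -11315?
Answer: -11379 + 24*√7 ≈ -11316.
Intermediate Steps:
I(q, J) = (1 + J)*(J + q) (I(q, J) = (J + q)*(1 + J) = (1 + J)*(J + q))
O = 3 - √7 (O = (-2 - 1 + (-2)² - 2*(-1)) - √(2 + 5) = (-2 - 1 + 4 + 2) - √7 = 3 - √7 ≈ 0.35425)
r(a) = 2*a
E - R(r(O)) = -11315 - (2*(3 - √7))² = -11315 - (6 - 2*√7)²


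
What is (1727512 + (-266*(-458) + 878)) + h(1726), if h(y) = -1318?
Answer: 1848900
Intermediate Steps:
(1727512 + (-266*(-458) + 878)) + h(1726) = (1727512 + (-266*(-458) + 878)) - 1318 = (1727512 + (121828 + 878)) - 1318 = (1727512 + 122706) - 1318 = 1850218 - 1318 = 1848900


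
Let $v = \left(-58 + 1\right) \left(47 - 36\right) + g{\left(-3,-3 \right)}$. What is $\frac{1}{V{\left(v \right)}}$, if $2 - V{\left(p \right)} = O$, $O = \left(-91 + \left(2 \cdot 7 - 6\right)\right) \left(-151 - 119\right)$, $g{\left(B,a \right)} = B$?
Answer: $- \frac{1}{22408} \approx -4.4627 \cdot 10^{-5}$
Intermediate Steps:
$O = 22410$ ($O = \left(-91 + \left(14 - 6\right)\right) \left(-270\right) = \left(-91 + 8\right) \left(-270\right) = \left(-83\right) \left(-270\right) = 22410$)
$v = -630$ ($v = \left(-58 + 1\right) \left(47 - 36\right) - 3 = \left(-57\right) 11 - 3 = -627 - 3 = -630$)
$V{\left(p \right)} = -22408$ ($V{\left(p \right)} = 2 - 22410 = -22408$)
$\frac{1}{V{\left(v \right)}} = \frac{1}{-22408} = - \frac{1}{22408}$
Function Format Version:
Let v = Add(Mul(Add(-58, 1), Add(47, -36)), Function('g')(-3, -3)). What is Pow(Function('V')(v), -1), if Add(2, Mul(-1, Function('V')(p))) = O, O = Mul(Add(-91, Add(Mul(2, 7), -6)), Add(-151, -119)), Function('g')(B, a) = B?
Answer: Rational(-1, 22408) ≈ -4.4627e-5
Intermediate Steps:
O = 22410 (O = Mul(Add(-91, Add(14, -6)), -270) = Mul(Add(-91, 8), -270) = Mul(-83, -270) = 22410)
v = -630 (v = Add(Mul(Add(-58, 1), Add(47, -36)), -3) = Add(Mul(-57, 11), -3) = Add(-627, -3) = -630)
Function('V')(p) = -22408 (Function('V')(p) = Add(2, Mul(-1, 22410)) = Add(2, -22410) = -22408)
Pow(Function('V')(v), -1) = Pow(-22408, -1) = Rational(-1, 22408)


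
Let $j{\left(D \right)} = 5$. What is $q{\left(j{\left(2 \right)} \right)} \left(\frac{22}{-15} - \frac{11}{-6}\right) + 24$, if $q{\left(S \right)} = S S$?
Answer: $\frac{199}{6} \approx 33.167$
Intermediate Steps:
$q{\left(S \right)} = S^{2}$
$q{\left(j{\left(2 \right)} \right)} \left(\frac{22}{-15} - \frac{11}{-6}\right) + 24 = 5^{2} \left(\frac{22}{-15} - \frac{11}{-6}\right) + 24 = 25 \left(22 \left(- \frac{1}{15}\right) - - \frac{11}{6}\right) + 24 = 25 \left(- \frac{22}{15} + \frac{11}{6}\right) + 24 = 25 \cdot \frac{11}{30} + 24 = \frac{55}{6} + 24 = \frac{199}{6}$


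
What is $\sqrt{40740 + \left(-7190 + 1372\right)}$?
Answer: $\sqrt{34922} \approx 186.87$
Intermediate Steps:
$\sqrt{40740 + \left(-7190 + 1372\right)} = \sqrt{40740 - 5818} = \sqrt{34922}$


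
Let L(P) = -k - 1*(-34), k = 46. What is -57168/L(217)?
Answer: 4764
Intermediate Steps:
L(P) = -12 (L(P) = -1*46 - 1*(-34) = -46 + 34 = -12)
-57168/L(217) = -57168/(-12) = -57168*(-1/12) = 4764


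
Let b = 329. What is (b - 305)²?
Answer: 576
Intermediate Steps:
(b - 305)² = (329 - 305)² = 24² = 576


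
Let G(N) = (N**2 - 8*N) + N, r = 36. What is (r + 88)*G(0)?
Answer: 0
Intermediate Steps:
G(N) = N**2 - 7*N
(r + 88)*G(0) = (36 + 88)*(0*(-7 + 0)) = 124*(0*(-7)) = 124*0 = 0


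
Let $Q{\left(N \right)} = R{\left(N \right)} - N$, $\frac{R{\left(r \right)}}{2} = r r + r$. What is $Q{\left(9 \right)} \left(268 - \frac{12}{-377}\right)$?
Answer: $\frac{17279208}{377} \approx 45833.0$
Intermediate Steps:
$R{\left(r \right)} = 2 r + 2 r^{2}$ ($R{\left(r \right)} = 2 \left(r r + r\right) = 2 \left(r^{2} + r\right) = 2 \left(r + r^{2}\right) = 2 r + 2 r^{2}$)
$Q{\left(N \right)} = - N + 2 N \left(1 + N\right)$ ($Q{\left(N \right)} = 2 N \left(1 + N\right) - N = - N + 2 N \left(1 + N\right)$)
$Q{\left(9 \right)} \left(268 - \frac{12}{-377}\right) = 9 \left(1 + 2 \cdot 9\right) \left(268 - \frac{12}{-377}\right) = 9 \left(1 + 18\right) \left(268 - - \frac{12}{377}\right) = 9 \cdot 19 \left(268 + \frac{12}{377}\right) = 171 \cdot \frac{101048}{377} = \frac{17279208}{377}$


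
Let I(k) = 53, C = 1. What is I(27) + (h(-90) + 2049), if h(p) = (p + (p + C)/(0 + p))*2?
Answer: 86579/45 ≈ 1924.0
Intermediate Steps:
h(p) = 2*p + 2*(1 + p)/p (h(p) = (p + (p + 1)/(0 + p))*2 = (p + (1 + p)/p)*2 = 2*p + 2*(1 + p)/p)
I(27) + (h(-90) + 2049) = 53 + ((2 + 2*(-90) + 2/(-90)) + 2049) = 53 + ((2 - 180 + 2*(-1/90)) + 2049) = 53 + ((2 - 180 - 1/45) + 2049) = 53 + (-8011/45 + 2049) = 53 + 84194/45 = 86579/45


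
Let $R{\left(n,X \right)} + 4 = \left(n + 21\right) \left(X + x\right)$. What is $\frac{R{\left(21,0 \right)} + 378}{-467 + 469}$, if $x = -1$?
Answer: $166$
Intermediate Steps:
$R{\left(n,X \right)} = -4 + \left(-1 + X\right) \left(21 + n\right)$ ($R{\left(n,X \right)} = -4 + \left(n + 21\right) \left(X - 1\right) = -4 + \left(21 + n\right) \left(-1 + X\right) = -4 + \left(-1 + X\right) \left(21 + n\right)$)
$\frac{R{\left(21,0 \right)} + 378}{-467 + 469} = \frac{\left(-25 - 21 + 21 \cdot 0 + 0 \cdot 21\right) + 378}{-467 + 469} = \frac{\left(-25 - 21 + 0 + 0\right) + 378}{2} = \left(-46 + 378\right) \frac{1}{2} = 332 \cdot \frac{1}{2} = 166$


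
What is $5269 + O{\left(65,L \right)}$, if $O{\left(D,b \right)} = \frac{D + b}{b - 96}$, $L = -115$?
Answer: $\frac{1111809}{211} \approx 5269.2$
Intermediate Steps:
$O{\left(D,b \right)} = \frac{D + b}{-96 + b}$
$5269 + O{\left(65,L \right)} = 5269 + \frac{65 - 115}{-96 - 115} = 5269 + \frac{1}{-211} \left(-50\right) = 5269 - - \frac{50}{211} = 5269 + \frac{50}{211} = \frac{1111809}{211}$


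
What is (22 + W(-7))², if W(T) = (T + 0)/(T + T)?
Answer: 2025/4 ≈ 506.25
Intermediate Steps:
W(T) = ½ (W(T) = T/((2*T)) = T*(1/(2*T)) = ½)
(22 + W(-7))² = (22 + ½)² = (45/2)² = 2025/4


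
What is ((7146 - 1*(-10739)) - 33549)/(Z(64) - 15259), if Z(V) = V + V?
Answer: 15664/15131 ≈ 1.0352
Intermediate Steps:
Z(V) = 2*V
((7146 - 1*(-10739)) - 33549)/(Z(64) - 15259) = ((7146 - 1*(-10739)) - 33549)/(2*64 - 15259) = ((7146 + 10739) - 33549)/(128 - 15259) = (17885 - 33549)/(-15131) = -15664*(-1/15131) = 15664/15131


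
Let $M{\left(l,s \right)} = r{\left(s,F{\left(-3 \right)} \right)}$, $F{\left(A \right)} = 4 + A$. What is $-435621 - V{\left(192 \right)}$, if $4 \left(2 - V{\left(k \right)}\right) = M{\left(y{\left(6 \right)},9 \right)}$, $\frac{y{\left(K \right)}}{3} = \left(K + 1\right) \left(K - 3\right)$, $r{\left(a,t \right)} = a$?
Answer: $- \frac{1742483}{4} \approx -4.3562 \cdot 10^{5}$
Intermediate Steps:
$y{\left(K \right)} = 3 \left(1 + K\right) \left(-3 + K\right)$ ($y{\left(K \right)} = 3 \left(K + 1\right) \left(K - 3\right) = 3 \left(1 + K\right) \left(-3 + K\right)$)
$M{\left(l,s \right)} = s$
$V{\left(k \right)} = - \frac{1}{4}$ ($V{\left(k \right)} = 2 - \frac{9}{4} = - \frac{1}{4}$)
$-435621 - V{\left(192 \right)} = -435621 - - \frac{1}{4} = -435621 + \frac{1}{4} = - \frac{1742483}{4}$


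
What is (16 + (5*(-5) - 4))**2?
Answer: 169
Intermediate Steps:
(16 + (5*(-5) - 4))**2 = (16 + (-25 - 4))**2 = (16 - 29)**2 = (-13)**2 = 169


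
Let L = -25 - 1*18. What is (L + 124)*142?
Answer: 11502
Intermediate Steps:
L = -43 (L = -25 - 18 = -43)
(L + 124)*142 = (-43 + 124)*142 = 81*142 = 11502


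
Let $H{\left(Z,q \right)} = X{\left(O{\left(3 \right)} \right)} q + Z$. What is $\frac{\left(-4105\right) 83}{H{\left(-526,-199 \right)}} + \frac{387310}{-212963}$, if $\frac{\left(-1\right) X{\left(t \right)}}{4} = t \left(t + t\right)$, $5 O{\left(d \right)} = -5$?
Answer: $- \frac{72972561005}{227018558} \approx -321.44$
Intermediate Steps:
$O{\left(d \right)} = -1$ ($O{\left(d \right)} = \frac{1}{5} \left(-5\right) = -1$)
$X{\left(t \right)} = - 8 t^{2}$ ($X{\left(t \right)} = - 4 t \left(t + t\right) = - 4 t 2 t = - 4 \cdot 2 t^{2} = - 8 t^{2}$)
$H{\left(Z,q \right)} = Z - 8 q$ ($H{\left(Z,q \right)} = - 8 \left(-1\right)^{2} q + Z = \left(-8\right) 1 q + Z = - 8 q + Z = Z - 8 q$)
$\frac{\left(-4105\right) 83}{H{\left(-526,-199 \right)}} + \frac{387310}{-212963} = \frac{\left(-4105\right) 83}{-526 - -1592} + \frac{387310}{-212963} = - \frac{340715}{-526 + 1592} + 387310 \left(- \frac{1}{212963}\right) = - \frac{340715}{1066} - \frac{387310}{212963} = - \frac{72972561005}{227018558}$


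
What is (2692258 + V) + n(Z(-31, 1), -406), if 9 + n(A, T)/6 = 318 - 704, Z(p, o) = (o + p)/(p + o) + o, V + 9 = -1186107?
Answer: 1503772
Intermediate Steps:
V = -1186116 (V = -9 - 1186107 = -1186116)
Z(p, o) = 1 + o (Z(p, o) = (o + p)/(o + p) + o = 1 + o)
n(A, T) = -2370 (n(A, T) = -54 + 6*(318 - 704) = -54 + 6*(-386) = -54 - 2316 = -2370)
(2692258 + V) + n(Z(-31, 1), -406) = (2692258 - 1186116) - 2370 = 1506142 - 2370 = 1503772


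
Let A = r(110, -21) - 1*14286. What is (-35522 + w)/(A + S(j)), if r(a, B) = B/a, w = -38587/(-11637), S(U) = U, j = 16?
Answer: 45466401970/18266843277 ≈ 2.4890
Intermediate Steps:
w = 38587/11637 (w = -38587*(-1/11637) = 38587/11637 ≈ 3.3159)
A = -1571481/110 (A = -21/110 - 1*14286 = -21*1/110 - 14286 = -21/110 - 14286 = -1571481/110 ≈ -14286.)
(-35522 + w)/(A + S(j)) = (-35522 + 38587/11637)/(-1571481/110 + 16) = -413330927/(11637*(-1569721/110)) = -413330927/11637*(-110/1569721) = 45466401970/18266843277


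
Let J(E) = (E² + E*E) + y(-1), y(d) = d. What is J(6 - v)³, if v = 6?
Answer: -1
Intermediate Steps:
J(E) = -1 + 2*E² (J(E) = (E² + E*E) - 1 = (E² + E²) - 1 = 2*E² - 1 = -1 + 2*E²)
J(6 - v)³ = (-1 + 2*(6 - 1*6)²)³ = (-1 + 2*(6 - 6)²)³ = (-1 + 2*0²)³ = (-1 + 2*0)³ = (-1 + 0)³ = (-1)³ = -1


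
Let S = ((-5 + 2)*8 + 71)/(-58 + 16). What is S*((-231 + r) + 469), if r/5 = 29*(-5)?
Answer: 22889/42 ≈ 544.98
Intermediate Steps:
r = -725 (r = 5*(29*(-5)) = 5*(-145) = -725)
S = -47/42 (S = (-3*8 + 71)/(-42) = (-24 + 71)*(-1/42) = 47*(-1/42) = -47/42 ≈ -1.1190)
S*((-231 + r) + 469) = -47*((-231 - 725) + 469)/42 = -47*(-956 + 469)/42 = -47/42*(-487) = 22889/42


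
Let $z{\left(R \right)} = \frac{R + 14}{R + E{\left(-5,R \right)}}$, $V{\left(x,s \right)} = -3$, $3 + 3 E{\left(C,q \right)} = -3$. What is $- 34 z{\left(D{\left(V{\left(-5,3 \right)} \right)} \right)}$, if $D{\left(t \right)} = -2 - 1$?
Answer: $\frac{374}{5} \approx 74.8$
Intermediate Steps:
$E{\left(C,q \right)} = -2$ ($E{\left(C,q \right)} = -1 + \frac{1}{3} \left(-3\right) = -1 - 1 = -2$)
$D{\left(t \right)} = -3$ ($D{\left(t \right)} = -2 - 1 = -3$)
$z{\left(R \right)} = \frac{14 + R}{-2 + R}$ ($z{\left(R \right)} = \frac{R + 14}{R - 2} = \frac{14 + R}{-2 + R}$)
$- 34 z{\left(D{\left(V{\left(-5,3 \right)} \right)} \right)} = - 34 \frac{14 - 3}{-2 - 3} = - 34 \frac{1}{-5} \cdot 11 = - 34 \left(\left(- \frac{1}{5}\right) 11\right) = \left(-34\right) \left(- \frac{11}{5}\right) = \frac{374}{5}$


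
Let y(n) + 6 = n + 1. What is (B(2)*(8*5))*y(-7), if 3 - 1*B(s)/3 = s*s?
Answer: 1440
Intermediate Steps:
y(n) = -5 + n (y(n) = -6 + (n + 1) = -6 + (1 + n) = -5 + n)
B(s) = 9 - 3*s² (B(s) = 9 - 3*s*s = 9 - 3*s²)
(B(2)*(8*5))*y(-7) = ((9 - 3*2²)*(8*5))*(-5 - 7) = ((9 - 3*4)*40)*(-12) = ((9 - 12)*40)*(-12) = -3*40*(-12) = -120*(-12) = 1440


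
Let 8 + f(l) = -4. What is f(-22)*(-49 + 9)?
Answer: 480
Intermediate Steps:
f(l) = -12 (f(l) = -8 - 4 = -12)
f(-22)*(-49 + 9) = -12*(-49 + 9) = -12*(-40) = 480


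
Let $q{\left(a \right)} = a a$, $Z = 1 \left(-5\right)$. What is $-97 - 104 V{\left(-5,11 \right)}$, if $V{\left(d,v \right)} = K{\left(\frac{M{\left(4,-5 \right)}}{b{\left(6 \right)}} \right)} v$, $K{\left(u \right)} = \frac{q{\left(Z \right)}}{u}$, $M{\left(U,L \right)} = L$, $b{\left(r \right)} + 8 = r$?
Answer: $-11537$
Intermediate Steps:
$b{\left(r \right)} = -8 + r$
$Z = -5$
$q{\left(a \right)} = a^{2}$
$K{\left(u \right)} = \frac{25}{u}$ ($K{\left(u \right)} = \frac{\left(-5\right)^{2}}{u} = \frac{25}{u}$)
$V{\left(d,v \right)} = 10 v$ ($V{\left(d,v \right)} = \frac{25}{\left(-5\right) \frac{1}{-8 + 6}} v = \frac{25}{\left(-5\right) \frac{1}{-2}} v = \frac{25}{\left(-5\right) \left(- \frac{1}{2}\right)} v = \frac{25}{\frac{5}{2}} v = 25 \cdot \frac{2}{5} v = 10 v$)
$-97 - 104 V{\left(-5,11 \right)} = -97 - 104 \cdot 10 \cdot 11 = -97 - 11440 = -11537$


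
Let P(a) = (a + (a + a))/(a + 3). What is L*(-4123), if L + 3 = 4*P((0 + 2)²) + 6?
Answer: -40641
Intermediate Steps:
P(a) = 3*a/(3 + a) (P(a) = (a + 2*a)/(3 + a) = (3*a)/(3 + a) = 3*a/(3 + a))
L = 69/7 (L = -3 + (4*(3*(0 + 2)²/(3 + (0 + 2)²)) + 6) = -3 + (4*(3*2²/(3 + 2²)) + 6) = -3 + (4*(3*4/(3 + 4)) + 6) = -3 + (4*(3*4/7) + 6) = -3 + (4*(3*4*(⅐)) + 6) = -3 + (4*(12/7) + 6) = -3 + (48/7 + 6) = -3 + 90/7 = 69/7 ≈ 9.8571)
L*(-4123) = (69/7)*(-4123) = -40641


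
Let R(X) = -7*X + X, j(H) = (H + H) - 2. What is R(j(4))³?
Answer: -46656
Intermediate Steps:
j(H) = -2 + 2*H (j(H) = 2*H - 2 = -2 + 2*H)
R(X) = -6*X
R(j(4))³ = (-6*(-2 + 2*4))³ = (-6*(-2 + 8))³ = (-6*6)³ = (-36)³ = -46656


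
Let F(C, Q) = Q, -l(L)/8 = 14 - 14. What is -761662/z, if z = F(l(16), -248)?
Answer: 380831/124 ≈ 3071.2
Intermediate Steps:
l(L) = 0 (l(L) = -8*(14 - 14) = -8*0 = 0)
z = -248
-761662/z = -761662/(-248) = -761662*(-1/248) = 380831/124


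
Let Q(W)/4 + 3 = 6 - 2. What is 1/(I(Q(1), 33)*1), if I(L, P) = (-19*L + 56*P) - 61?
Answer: 1/1711 ≈ 0.00058445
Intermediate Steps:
Q(W) = 4 (Q(W) = -12 + 4*(6 - 2) = -12 + 4*4 = -12 + 16 = 4)
I(L, P) = -61 - 19*L + 56*P
1/(I(Q(1), 33)*1) = 1/((-61 - 19*4 + 56*33)*1) = 1/((-61 - 76 + 1848)*1) = 1/(1711*1) = 1/1711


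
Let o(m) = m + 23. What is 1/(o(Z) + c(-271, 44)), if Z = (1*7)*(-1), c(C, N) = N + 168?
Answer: 1/228 ≈ 0.0043860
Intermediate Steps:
c(C, N) = 168 + N
Z = -7 (Z = 7*(-1) = -7)
o(m) = 23 + m
1/(o(Z) + c(-271, 44)) = 1/((23 - 7) + (168 + 44)) = 1/(16 + 212) = 1/228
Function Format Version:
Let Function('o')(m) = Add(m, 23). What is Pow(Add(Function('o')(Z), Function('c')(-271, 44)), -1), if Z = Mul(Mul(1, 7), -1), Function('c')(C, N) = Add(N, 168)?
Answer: Rational(1, 228) ≈ 0.0043860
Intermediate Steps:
Function('c')(C, N) = Add(168, N)
Z = -7 (Z = Mul(7, -1) = -7)
Function('o')(m) = Add(23, m)
Pow(Add(Function('o')(Z), Function('c')(-271, 44)), -1) = Pow(Add(Add(23, -7), Add(168, 44)), -1) = Pow(Add(16, 212), -1) = Pow(228, -1) = Rational(1, 228)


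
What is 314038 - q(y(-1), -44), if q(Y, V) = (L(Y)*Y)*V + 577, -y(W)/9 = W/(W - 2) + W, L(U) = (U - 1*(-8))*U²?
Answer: 446517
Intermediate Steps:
L(U) = U²*(8 + U) (L(U) = (U + 8)*U² = (8 + U)*U² = U²*(8 + U))
y(W) = -9*W - 9*W/(-2 + W) (y(W) = -9*(W/(W - 2) + W) = -9*(W/(-2 + W) + W) = -9*(W + W/(-2 + W)) = -9*W - 9*W/(-2 + W))
q(Y, V) = 577 + V*Y³*(8 + Y) (q(Y, V) = ((Y²*(8 + Y))*Y)*V + 577 = (Y³*(8 + Y))*V + 577 = V*Y³*(8 + Y) + 577 = 577 + V*Y³*(8 + Y))
314038 - q(y(-1), -44) = 314038 - (577 - 44*(9*(-1)*(1 - 1*(-1))/(-2 - 1))³*(8 + 9*(-1)*(1 - 1*(-1))/(-2 - 1))) = 314038 - (577 - 44*(9*(-1)*(1 + 1)/(-3))³*(8 + 9*(-1)*(1 + 1)/(-3))) = 314038 - (577 - 44*(9*(-1)*(-⅓)*2)³*(8 + 9*(-1)*(-⅓)*2)) = 314038 - (577 - 44*6³*(8 + 6)) = 314038 - (577 - 44*216*14) = 314038 - (577 - 133056) = 314038 - 1*(-132479) = 314038 + 132479 = 446517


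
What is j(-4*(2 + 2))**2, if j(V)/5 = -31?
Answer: 24025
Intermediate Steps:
j(V) = -155 (j(V) = 5*(-31) = -155)
j(-4*(2 + 2))**2 = (-155)**2 = 24025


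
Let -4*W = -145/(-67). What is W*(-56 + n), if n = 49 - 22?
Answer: 4205/268 ≈ 15.690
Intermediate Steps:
n = 27
W = -145/268 (W = -(-145)/(4*(-67)) = -(-145)*(-1)/(4*67) = -¼*145/67 = -145/268 ≈ -0.54105)
W*(-56 + n) = -145*(-56 + 27)/268 = -145/268*(-29) = 4205/268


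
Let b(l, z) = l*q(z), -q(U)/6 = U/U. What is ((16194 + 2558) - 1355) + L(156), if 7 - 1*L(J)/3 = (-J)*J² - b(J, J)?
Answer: 11403858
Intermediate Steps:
q(U) = -6 (q(U) = -6*U/U = -6*1 = -6)
b(l, z) = -6*l (b(l, z) = l*(-6) = -6*l)
L(J) = 21 - 18*J + 3*J³ (L(J) = 21 - 3*((-J)*J² - (-6)*J) = 21 - 3*(-J³ + 6*J) = 21 + (-18*J + 3*J³) = 21 - 18*J + 3*J³)
((16194 + 2558) - 1355) + L(156) = ((16194 + 2558) - 1355) + (21 - 18*156 + 3*156³) = (18752 - 1355) + (21 - 2808 + 3*3796416) = 17397 + (21 - 2808 + 11389248) = 17397 + 11386461 = 11403858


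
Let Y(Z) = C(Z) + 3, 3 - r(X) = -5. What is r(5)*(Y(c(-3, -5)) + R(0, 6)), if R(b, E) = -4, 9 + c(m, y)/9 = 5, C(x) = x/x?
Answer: 0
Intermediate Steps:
C(x) = 1
c(m, y) = -36 (c(m, y) = -81 + 9*5 = -81 + 45 = -36)
r(X) = 8 (r(X) = 3 - 1*(-5) = 3 + 5 = 8)
Y(Z) = 4 (Y(Z) = 1 + 3 = 4)
r(5)*(Y(c(-3, -5)) + R(0, 6)) = 8*(4 - 4) = 8*0 = 0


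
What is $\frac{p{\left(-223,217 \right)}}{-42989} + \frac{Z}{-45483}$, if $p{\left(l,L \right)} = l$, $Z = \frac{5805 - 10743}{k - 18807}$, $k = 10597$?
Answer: $\frac{13843226868}{2675459320045} \approx 0.0051742$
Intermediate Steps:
$Z = \frac{2469}{4105}$ ($Z = \frac{5805 - 10743}{10597 - 18807} = - \frac{4938}{-8210} = \left(-4938\right) \left(- \frac{1}{8210}\right) = \frac{2469}{4105} \approx 0.60146$)
$\frac{p{\left(-223,217 \right)}}{-42989} + \frac{Z}{-45483} = - \frac{223}{-42989} + \frac{2469}{4105 \left(-45483\right)} = \left(-223\right) \left(- \frac{1}{42989}\right) + \frac{2469}{4105} \left(- \frac{1}{45483}\right) = \frac{223}{42989} - \frac{823}{62235905} = \frac{13843226868}{2675459320045}$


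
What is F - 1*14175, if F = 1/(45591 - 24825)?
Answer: -294358049/20766 ≈ -14175.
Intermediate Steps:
F = 1/20766 ≈ 4.8156e-5
F - 1*14175 = 1/20766 - 1*14175 = 1/20766 - 14175 = -294358049/20766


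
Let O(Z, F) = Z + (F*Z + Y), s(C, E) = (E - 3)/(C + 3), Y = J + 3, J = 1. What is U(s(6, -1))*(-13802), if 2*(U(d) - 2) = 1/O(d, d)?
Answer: -8950597/304 ≈ -29443.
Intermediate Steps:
Y = 4 (Y = 1 + 3 = 4)
s(C, E) = (-3 + E)/(3 + C)
O(Z, F) = 4 + Z + F*Z (O(Z, F) = Z + (F*Z + 4) = Z + (4 + F*Z) = 4 + Z + F*Z)
U(d) = 2 + 1/(2*(4 + d + d²)) (U(d) = 2 + 1/(2*(4 + d + d*d)) = 2 + 1/(2*(4 + d + d²)))
U(s(6, -1))*(-13802) = ((17/2 + 2*((-3 - 1)/(3 + 6)) + 2*((-3 - 1)/(3 + 6))²)/(4 + (-3 - 1)/(3 + 6) + ((-3 - 1)/(3 + 6))²))*(-13802) = ((17/2 + 2*(-4/9) + 2*(-4/9)²)/(4 - 4/9 + (-4/9)²))*(-13802) = ((17/2 - 8/9 + 2*(16/81))/(4 - 4/9 + 16/81))*(-13802) = ((17/2 - 8/9 + 32/81)/(304/81))*(-13802) = ((81/304)*(1297/162))*(-13802) = (1297/608)*(-13802) = -8950597/304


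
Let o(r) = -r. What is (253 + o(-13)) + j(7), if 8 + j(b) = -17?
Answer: 241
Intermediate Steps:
j(b) = -25 (j(b) = -8 - 17 = -25)
(253 + o(-13)) + j(7) = (253 - 1*(-13)) - 25 = (253 + 13) - 25 = 266 - 25 = 241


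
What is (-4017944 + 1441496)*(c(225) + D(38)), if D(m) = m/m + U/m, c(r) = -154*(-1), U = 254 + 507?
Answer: -8567977824/19 ≈ -4.5095e+8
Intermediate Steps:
U = 761
c(r) = 154
D(m) = 1 + 761/m (D(m) = m/m + 761/m = 1 + 761/m)
(-4017944 + 1441496)*(c(225) + D(38)) = (-4017944 + 1441496)*(154 + (761 + 38)/38) = -2576448*(154 + (1/38)*799) = -2576448*(154 + 799/38) = -2576448*6651/38 = -8567977824/19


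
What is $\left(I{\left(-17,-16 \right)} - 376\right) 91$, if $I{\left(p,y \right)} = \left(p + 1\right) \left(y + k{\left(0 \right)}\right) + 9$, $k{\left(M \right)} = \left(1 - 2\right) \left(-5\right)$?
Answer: $-17381$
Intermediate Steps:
$k{\left(M \right)} = 5$ ($k{\left(M \right)} = \left(-1\right) \left(-5\right) = 5$)
$I{\left(p,y \right)} = 9 + \left(1 + p\right) \left(5 + y\right)$ ($I{\left(p,y \right)} = \left(p + 1\right) \left(y + 5\right) + 9 = \left(1 + p\right) \left(5 + y\right) + 9 = 9 + \left(1 + p\right) \left(5 + y\right)$)
$\left(I{\left(-17,-16 \right)} - 376\right) 91 = \left(\left(14 - 16 + 5 \left(-17\right) - -272\right) - 376\right) 91 = \left(\left(14 - 16 - 85 + 272\right) - 376\right) 91 = \left(185 - 376\right) 91 = \left(-191\right) 91 = -17381$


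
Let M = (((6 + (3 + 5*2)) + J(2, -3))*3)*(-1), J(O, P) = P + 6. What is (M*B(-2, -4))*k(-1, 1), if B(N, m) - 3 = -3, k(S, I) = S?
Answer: 0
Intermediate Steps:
J(O, P) = 6 + P
B(N, m) = 0 (B(N, m) = 3 - 3 = 0)
M = -66 (M = (((6 + (3 + 5*2)) + (6 - 3))*3)*(-1) = (((6 + (3 + 10)) + 3)*3)*(-1) = (((6 + 13) + 3)*3)*(-1) = ((19 + 3)*3)*(-1) = (22*3)*(-1) = 66*(-1) = -66)
(M*B(-2, -4))*k(-1, 1) = -66*0*(-1) = 0*(-1) = 0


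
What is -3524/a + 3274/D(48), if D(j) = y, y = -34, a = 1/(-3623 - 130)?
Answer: 224833087/17 ≈ 1.3225e+7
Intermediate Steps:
a = -1/3753 (a = 1/(-3753) = -1/3753 ≈ -0.00026645)
D(j) = -34
-3524/a + 3274/D(48) = -3524/(-1/3753) + 3274/(-34) = -3524*(-3753) + 3274*(-1/34) = 13225572 - 1637/17 = 224833087/17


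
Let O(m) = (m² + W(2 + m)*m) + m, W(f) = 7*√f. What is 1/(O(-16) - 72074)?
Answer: I/(14*(-5131*I + 8*√14)) ≈ -1.3921e-5 + 8.121e-8*I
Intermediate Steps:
O(m) = m + m² + 7*m*√(2 + m) (O(m) = (m² + (7*√(2 + m))*m) + m = (m² + 7*m*√(2 + m)) + m = m + m² + 7*m*√(2 + m))
1/(O(-16) - 72074) = 1/(-16*(1 - 16 + 7*√(2 - 16)) - 72074) = 1/(-16*(1 - 16 + 7*√(-14)) - 72074) = 1/(-16*(1 - 16 + 7*(I*√14)) - 72074) = 1/(-16*(1 - 16 + 7*I*√14) - 72074) = 1/(-16*(-15 + 7*I*√14) - 72074) = 1/((240 - 112*I*√14) - 72074) = 1/(-71834 - 112*I*√14)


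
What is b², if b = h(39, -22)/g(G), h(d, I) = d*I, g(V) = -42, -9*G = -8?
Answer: 20449/49 ≈ 417.33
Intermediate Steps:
G = 8/9 (G = -⅑*(-8) = 8/9 ≈ 0.88889)
h(d, I) = I*d
b = 143/7 (b = -22*39/(-42) = -858*(-1/42) = 143/7 ≈ 20.429)
b² = (143/7)² = 20449/49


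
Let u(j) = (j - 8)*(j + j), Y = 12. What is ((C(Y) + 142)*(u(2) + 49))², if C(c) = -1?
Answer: 12425625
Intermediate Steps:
u(j) = 2*j*(-8 + j) (u(j) = (-8 + j)*(2*j) = 2*j*(-8 + j))
((C(Y) + 142)*(u(2) + 49))² = ((-1 + 142)*(2*2*(-8 + 2) + 49))² = (141*(2*2*(-6) + 49))² = (141*(-24 + 49))² = (141*25)² = 3525² = 12425625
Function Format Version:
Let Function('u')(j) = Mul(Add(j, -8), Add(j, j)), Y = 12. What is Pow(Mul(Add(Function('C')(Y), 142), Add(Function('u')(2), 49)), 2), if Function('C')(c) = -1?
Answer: 12425625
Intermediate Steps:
Function('u')(j) = Mul(2, j, Add(-8, j)) (Function('u')(j) = Mul(Add(-8, j), Mul(2, j)) = Mul(2, j, Add(-8, j)))
Pow(Mul(Add(Function('C')(Y), 142), Add(Function('u')(2), 49)), 2) = Pow(Mul(Add(-1, 142), Add(Mul(2, 2, Add(-8, 2)), 49)), 2) = Pow(Mul(141, Add(Mul(2, 2, -6), 49)), 2) = Pow(Mul(141, Add(-24, 49)), 2) = Pow(Mul(141, 25), 2) = Pow(3525, 2) = 12425625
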